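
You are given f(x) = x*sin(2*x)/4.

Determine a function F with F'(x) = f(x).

Whatever form F(x) takes, F'(x) = f(x) is non-negotiable.
Check: d/dx[(-2*x*cos(2*x) + sin(2*x))/16] = x*sin(2*x)/4 = f(x).

An antiderivative is F(x) = (-2*x*cos(2*x) + sin(2*x))/16.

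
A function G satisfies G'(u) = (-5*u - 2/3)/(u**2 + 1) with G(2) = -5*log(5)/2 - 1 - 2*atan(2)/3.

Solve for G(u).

G(u) = -(15*log(u**2 + 1) + 4*atan(u) + 6)/6

Whatever form G(u) takes, its d/du must return the stated G'(u).
A general antiderivative is -5*log(u**2 + 1)/2 - 2*atan(u)/3 + C.
The condition gives C = -5*log(5)/2 - 1 - 2*atan(2)/3 - (-5*log(5)/2 - 2*atan(2)/3) = -1.
So G(u) = -(15*log(u**2 + 1) + 4*atan(u) + 6)/6.
Check: d/du[-(15*log(u**2 + 1) + 4*atan(u) + 6)/6] = (-15*u - 2)/(3*u**2 + 3), which equals G'(u).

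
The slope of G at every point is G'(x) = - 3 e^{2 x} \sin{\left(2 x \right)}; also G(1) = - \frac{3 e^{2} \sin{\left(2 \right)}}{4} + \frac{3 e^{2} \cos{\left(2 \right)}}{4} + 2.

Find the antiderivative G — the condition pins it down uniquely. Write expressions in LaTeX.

G(x) = - \frac{3 e^{2 x} \sin{\left(2 x \right)}}{4} + \frac{3 e^{2 x} \cos{\left(2 x \right)}}{4} + 2

Check a candidate G(x) by differentiating: d/dx[G] must match the given G'(x).
A general antiderivative is - \frac{3 e^{2 x} \sin{\left(2 x \right)}}{4} + \frac{3 e^{2 x} \cos{\left(2 x \right)}}{4} + C.
The condition gives C = - \frac{3 e^{2} \sin{\left(2 \right)}}{4} + \frac{3 e^{2} \cos{\left(2 \right)}}{4} + 2 - (- \frac{3 e^{2} \sin{\left(2 \right)}}{4} + \frac{3 e^{2} \cos{\left(2 \right)}}{4}) = 2.
So G(x) = - \frac{3 e^{2 x} \sin{\left(2 x \right)}}{4} + \frac{3 e^{2 x} \cos{\left(2 x \right)}}{4} + 2.
Check: d/dx[- \frac{3 e^{2 x} \sin{\left(2 x \right)}}{4} + \frac{3 e^{2 x} \cos{\left(2 x \right)}}{4} + 2] = - 3 e^{2 x} \sin{\left(2 x \right)} = G'(x).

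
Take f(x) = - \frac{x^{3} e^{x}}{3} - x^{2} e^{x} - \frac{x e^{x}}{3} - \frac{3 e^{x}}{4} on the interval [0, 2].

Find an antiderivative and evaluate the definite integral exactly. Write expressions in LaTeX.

Recognize the product-rule pattern: f = u'v + uv' with u = - \frac{x^{3}}{3} - \frac{x}{3} - \frac{5}{12}, v = e^{x}, so integration by parts undoes it.
F(x) = \frac{\left(- x^{3} - x - \frac{5}{4}\right) e^{x}}{3} is an antiderivative of f.
Check: d/dx[\frac{\left(- x^{3} - x - \frac{5}{4}\right) e^{x}}{3}] = - \frac{x^{3} e^{x}}{3} - x^{2} e^{x} - \frac{x e^{x}}{3} - \frac{3 e^{x}}{4} = f(x).
F(2) = - \frac{15 e^{2}}{4}; F(0) = - \frac{5}{12}.
Integral = F(2) - F(0) = \frac{5}{12} - \frac{15 e^{2}}{4}.

Antiderivative: F(x) = \frac{\left(- x^{3} - x - \frac{5}{4}\right) e^{x}}{3}; value = \frac{5}{12} - \frac{15 e^{2}}{4}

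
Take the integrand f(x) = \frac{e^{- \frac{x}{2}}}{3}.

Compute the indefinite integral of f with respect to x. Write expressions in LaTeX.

F(x) = - \frac{2 e^{- \frac{x}{2}}}{3} + C

A candidate is checked by its d/dx: the result must match f(x).
Check: d/dx[- \frac{2 e^{- \frac{x}{2}}}{3}] = \frac{e^{- \frac{x}{2}}}{3} = f(x).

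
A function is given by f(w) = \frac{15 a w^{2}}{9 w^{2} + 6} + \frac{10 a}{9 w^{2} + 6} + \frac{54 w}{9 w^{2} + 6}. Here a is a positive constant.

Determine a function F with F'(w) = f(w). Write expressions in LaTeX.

The integrand splits into summands that can be handled one at a time.
Check: d/dw[\frac{5 a w}{3} + 3 \log{\left(2 w^{2} + \frac{4}{3} \right)}] = \frac{15 a w^{2} + 10 a + 54 w}{9 w^{2} + 6}, which equals f(w).

An antiderivative is F(w) = \frac{5 a w}{3} + 3 \log{\left(2 w^{2} + \frac{4}{3} \right)}.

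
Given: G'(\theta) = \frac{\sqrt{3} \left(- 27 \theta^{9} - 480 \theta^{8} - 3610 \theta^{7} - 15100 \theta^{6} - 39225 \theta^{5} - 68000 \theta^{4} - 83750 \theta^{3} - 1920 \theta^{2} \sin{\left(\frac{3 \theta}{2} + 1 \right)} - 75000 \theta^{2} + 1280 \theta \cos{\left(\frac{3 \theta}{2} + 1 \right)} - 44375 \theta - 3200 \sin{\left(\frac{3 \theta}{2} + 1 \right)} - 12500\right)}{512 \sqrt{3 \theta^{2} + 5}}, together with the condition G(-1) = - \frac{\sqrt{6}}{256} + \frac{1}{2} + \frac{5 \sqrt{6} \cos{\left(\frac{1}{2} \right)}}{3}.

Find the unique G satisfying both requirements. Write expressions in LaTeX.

G'(\theta) has the shape u'v + uv' for u = \frac{3 \sqrt{\theta^{2} + \frac{5}{3}}}{2} and v = - \left(- \frac{\theta^{2}}{4} - \frac{5 \theta}{4} - \frac{5}{4}\right)^{4} + \frac{5 \cos{\left(\frac{3 \theta}{2} + 1 \right)}}{3} — it is the derivative of the product u*v.
A general antiderivative is \frac{3 \sqrt{\theta^{2} + \frac{5}{3}} \left(- \left(- \frac{\theta^{2}}{4} - \frac{5 \theta}{4} - \frac{5}{4}\right)^{4} + \frac{5 \cos{\left(\frac{3 \theta}{2} + 1 \right)}}{3}\right)}{2} + C.
The condition gives C = - \frac{\sqrt{6}}{256} + \frac{1}{2} + \frac{5 \sqrt{6} \cos{\left(\frac{1}{2} \right)}}{3} - (- \frac{\sqrt{6}}{256} + \frac{5 \sqrt{6} \cos{\left(\frac{1}{2} \right)}}{3}) = \frac{1}{2}.
So G(\theta) = - \frac{3 \theta^{8} \sqrt{\theta^{2} + \frac{5}{3}}}{512} - \frac{15 \theta^{7} \sqrt{\theta^{2} + \frac{5}{3}}}{128} - \frac{255 \theta^{6} \sqrt{\theta^{2} + \frac{5}{3}}}{256} - \frac{75 \theta^{5} \sqrt{\theta^{2} + \frac{5}{3}}}{16} - \frac{6825 \theta^{4} \sqrt{\theta^{2} + \frac{5}{3}}}{512} - \frac{375 \theta^{3} \sqrt{\theta^{2} + \frac{5}{3}}}{16} - \frac{6375 \theta^{2} \sqrt{\theta^{2} + \frac{5}{3}}}{256} - \frac{1875 \theta \sqrt{\theta^{2} + \frac{5}{3}}}{128} + \frac{5 \sqrt{\theta^{2} + \frac{5}{3}} \cos{\left(\frac{3 \theta}{2} + 1 \right)}}{2} - \frac{1875 \sqrt{\theta^{2} + \frac{5}{3}}}{512} + \frac{1}{2}.
Check: d/d\theta[- \frac{3 \theta^{8} \sqrt{\theta^{2} + \frac{5}{3}}}{512} - \frac{15 \theta^{7} \sqrt{\theta^{2} + \frac{5}{3}}}{128} - \frac{255 \theta^{6} \sqrt{\theta^{2} + \frac{5}{3}}}{256} - \frac{75 \theta^{5} \sqrt{\theta^{2} + \frac{5}{3}}}{16} - \frac{6825 \theta^{4} \sqrt{\theta^{2} + \frac{5}{3}}}{512} - \frac{375 \theta^{3} \sqrt{\theta^{2} + \frac{5}{3}}}{16} - \frac{6375 \theta^{2} \sqrt{\theta^{2} + \frac{5}{3}}}{256} - \frac{1875 \theta \sqrt{\theta^{2} + \frac{5}{3}}}{128} + \frac{5 \sqrt{\theta^{2} + \frac{5}{3}} \cos{\left(\frac{3 \theta}{2} + 1 \right)}}{2} - \frac{1875 \sqrt{\theta^{2} + \frac{5}{3}}}{512} + \frac{1}{2}] = \frac{\sqrt{3} \left(- 81 \theta^{9} - 1440 \theta^{8} - 10830 \theta^{7} - 45300 \theta^{6} - 117675 \theta^{5} - 204000 \theta^{4} - 251250 \theta^{3} - 5760 \theta^{2} \sin{\left(\frac{3 \theta}{2} + 1 \right)} - 225000 \theta^{2} + 3840 \theta \cos{\left(\frac{3 \theta}{2} + 1 \right)} - 133125 \theta - 9600 \sin{\left(\frac{3 \theta}{2} + 1 \right)} - 37500\right)}{1536 \sqrt{3 \theta^{2} + 5}}, which equals G'(\theta).

G(\theta) = - \frac{3 \theta^{8} \sqrt{\theta^{2} + \frac{5}{3}}}{512} - \frac{15 \theta^{7} \sqrt{\theta^{2} + \frac{5}{3}}}{128} - \frac{255 \theta^{6} \sqrt{\theta^{2} + \frac{5}{3}}}{256} - \frac{75 \theta^{5} \sqrt{\theta^{2} + \frac{5}{3}}}{16} - \frac{6825 \theta^{4} \sqrt{\theta^{2} + \frac{5}{3}}}{512} - \frac{375 \theta^{3} \sqrt{\theta^{2} + \frac{5}{3}}}{16} - \frac{6375 \theta^{2} \sqrt{\theta^{2} + \frac{5}{3}}}{256} - \frac{1875 \theta \sqrt{\theta^{2} + \frac{5}{3}}}{128} + \frac{5 \sqrt{\theta^{2} + \frac{5}{3}} \cos{\left(\frac{3 \theta}{2} + 1 \right)}}{2} - \frac{1875 \sqrt{\theta^{2} + \frac{5}{3}}}{512} + \frac{1}{2}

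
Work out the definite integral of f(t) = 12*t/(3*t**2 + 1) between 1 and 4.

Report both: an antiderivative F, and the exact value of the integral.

Antiderivative: F(t) = 2*log(4*t**2 + 4/3); value = -2*log(16/3) + 2*log(196/3)

The substitution u = 4*t**2 + 4/3 works: f is exactly (dF/du)*(du/dt) for that inner function.
F(t) = 2*log(4*t**2 + 4/3) is an antiderivative of f.
Check: d/dt[2*log(4*t**2 + 4/3)] = 12*t/(3*t**2 + 1) = f(t).
F(4) = 2*log(196/3); F(1) = 2*log(16/3).
Integral = F(4) - F(1) = -2*log(16/3) + 2*log(196/3).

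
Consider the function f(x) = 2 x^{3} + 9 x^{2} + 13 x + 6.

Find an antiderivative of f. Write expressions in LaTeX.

The substitution u = x^{2} + 3 x + 2 works: f is exactly (dF/du)*(du/dx) for that inner function.
Check: d/dx[\frac{\left(x + 1\right)^{2} \left(x + 2\right)^{2}}{2}] = 2 x^{3} + 9 x^{2} + 13 x + 6 = f(x).

An antiderivative is F(x) = \frac{\left(x + 1\right)^{2} \left(x + 2\right)^{2}}{2}.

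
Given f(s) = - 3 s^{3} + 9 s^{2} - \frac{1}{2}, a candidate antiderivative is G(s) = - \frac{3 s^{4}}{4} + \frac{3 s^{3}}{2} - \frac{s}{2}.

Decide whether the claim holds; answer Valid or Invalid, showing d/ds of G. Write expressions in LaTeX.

d/ds[G] = - 3 s^{3} + \frac{9 s^{2}}{2} - \frac{1}{2}
d/ds[G] - f(s) = - \frac{9 s^{2}}{2} != 0.

Invalid: d/ds[G] - f = - \frac{9 s^{2}}{2}, which is not 0.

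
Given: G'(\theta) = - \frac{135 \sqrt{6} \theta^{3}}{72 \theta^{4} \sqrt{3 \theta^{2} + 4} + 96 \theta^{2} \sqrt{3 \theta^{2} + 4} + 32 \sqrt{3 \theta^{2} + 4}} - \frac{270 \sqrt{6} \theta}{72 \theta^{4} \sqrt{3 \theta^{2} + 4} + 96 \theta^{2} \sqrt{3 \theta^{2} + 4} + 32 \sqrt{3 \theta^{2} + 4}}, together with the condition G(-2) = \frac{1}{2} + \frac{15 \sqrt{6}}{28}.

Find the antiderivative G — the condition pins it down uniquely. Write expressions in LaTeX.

G(\theta) = \frac{15 \sqrt{\frac{\theta^{2}}{2} + \frac{2}{3}}}{4 \theta^{2} + \frac{8}{3}} + \frac{1}{2}

G'(\theta) has the shape u'v + uv' for u = \frac{15}{4 \left(\theta^{2} + \frac{2}{3}\right)} and v = \sqrt{\frac{\theta^{2}}{2} + \frac{2}{3}} — it is the derivative of the product u*v.
A general antiderivative is \frac{15 \sqrt{\frac{\theta^{2}}{2} + \frac{2}{3}}}{4 \left(\theta^{2} + \frac{2}{3}\right)} + C.
The condition gives C = \frac{1}{2} + \frac{15 \sqrt{6}}{28} - (\frac{15 \sqrt{6}}{28}) = \frac{1}{2}.
So G(\theta) = \frac{15 \sqrt{\frac{\theta^{2}}{2} + \frac{2}{3}}}{4 \theta^{2} + \frac{8}{3}} + \frac{1}{2}.
Check: d/d\theta[\frac{15 \sqrt{\frac{\theta^{2}}{2} + \frac{2}{3}}}{4 \theta^{2} + \frac{8}{3}} + \frac{1}{2}] = \frac{- 135 \sqrt{6} \theta^{3} - 270 \sqrt{6} \theta}{72 \theta^{4} \sqrt{3 \theta^{2} + 4} + 96 \theta^{2} \sqrt{3 \theta^{2} + 4} + 32 \sqrt{3 \theta^{2} + 4}}, which equals G'(\theta).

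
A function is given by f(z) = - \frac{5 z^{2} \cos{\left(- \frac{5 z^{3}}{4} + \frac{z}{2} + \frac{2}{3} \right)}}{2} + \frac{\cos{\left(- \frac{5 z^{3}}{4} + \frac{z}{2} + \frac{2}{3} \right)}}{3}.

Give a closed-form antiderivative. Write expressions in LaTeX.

f matches the chain-rule pattern g'(h)*h' with inner function h(z) = - \frac{5 z^{3}}{4} + \frac{z}{2} + \frac{2}{3}; substituting u = h(z) collapses the integral.
Check: d/dz[\frac{2 \sin{\left(- \frac{5 z^{3}}{4} + \frac{z}{2} + \frac{2}{3} \right)}}{3}] = - \frac{5 z^{2} \cos{\left(- \frac{5 z^{3}}{4} + \frac{z}{2} + \frac{2}{3} \right)}}{2} + \frac{\cos{\left(- \frac{5 z^{3}}{4} + \frac{z}{2} + \frac{2}{3} \right)}}{3} = f(z).

An antiderivative is F(z) = \frac{2 \sin{\left(- \frac{5 z^{3}}{4} + \frac{z}{2} + \frac{2}{3} \right)}}{3}.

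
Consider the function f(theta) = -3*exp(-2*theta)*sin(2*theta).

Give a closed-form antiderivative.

Whatever form F(theta) takes, F'(theta) = f(theta) is non-negotiable.
Check: d/dtheta[3*(sin(2*theta) + cos(2*theta))*exp(-2*theta)/4] = -3*exp(-2*theta)*sin(2*theta) = f(theta).

An antiderivative is F(theta) = 3*(sin(2*theta) + cos(2*theta))*exp(-2*theta)/4.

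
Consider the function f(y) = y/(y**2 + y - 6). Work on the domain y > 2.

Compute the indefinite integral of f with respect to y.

F(y) = 2*log(y - 2)/5 + 3*log(y + 3)/5 + C

The denominator factors as (y - 2)*(y + 3); partial fractions split f into directly integrable pieces: 3/(5*(y + 3)) + 2/(5*(y - 2)).
Check: d/dy[2*log(y - 2)/5 + 3*log(y + 3)/5] = y/(y**2 + y - 6) = f(y).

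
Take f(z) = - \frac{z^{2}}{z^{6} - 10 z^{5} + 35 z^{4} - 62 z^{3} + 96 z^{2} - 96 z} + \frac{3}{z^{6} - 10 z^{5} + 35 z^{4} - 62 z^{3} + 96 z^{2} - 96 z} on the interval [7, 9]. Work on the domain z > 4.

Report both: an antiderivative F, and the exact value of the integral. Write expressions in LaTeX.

The denominator factors as z \left(z - 4\right)^{2} \left(z - 2\right) \left(z^{2} + 3\right); partial fractions split f into directly integrable pieces: \frac{2 \left(2 z - 87\right)}{2527 \left(z^{2} + 3\right)} - \frac{1}{56 \left(z - 2\right)} + \frac{549}{11552 \left(z - 4\right)} - \frac{13}{152 \left(z - 4\right)^{2}} - \frac{1}{32 z}.
F(z) = - \frac{\log{\left(z \right)}}{32} + \frac{549 \log{\left(z - 4 \right)}}{11552} - \frac{\log{\left(z - 2 \right)}}{56} + \frac{2 \log{\left(z^{2} + 3 \right)}}{2527} - \frac{58 \sqrt{3} \operatorname{atan}{\left(\frac{\sqrt{3} z}{3} \right)}}{2527} + \frac{13}{152 z - 608} is an antiderivative of f.
Check: d/dz[- \frac{\log{\left(z \right)}}{32} + \frac{549 \log{\left(z - 4 \right)}}{11552} - \frac{\log{\left(z - 2 \right)}}{56} + \frac{2 \log{\left(z^{2} + 3 \right)}}{2527} - \frac{58 \sqrt{3} \operatorname{atan}{\left(\frac{\sqrt{3} z}{3} \right)}}{2527} + \frac{13}{152 z - 608}] = \frac{3 - z^{2}}{z^{6} - 10 z^{5} + 35 z^{4} - 62 z^{3} + 96 z^{2} - 96 z}, which equals f(z).
F(9) = - \frac{\log{\left(9 \right)}}{32} - \frac{58 \sqrt{3} \operatorname{atan}{\left(3 \sqrt{3} \right)}}{2527} - \frac{\log{\left(7 \right)}}{56} + \frac{2 \log{\left(84 \right)}}{2527} + \frac{13}{760} + \frac{549 \log{\left(5 \right)}}{11552}; F(7) = - \frac{\log{\left(7 \right)}}{32} - \frac{58 \sqrt{3} \operatorname{atan}{\left(\frac{7 \sqrt{3}}{3} \right)}}{2527} - \frac{\log{\left(5 \right)}}{56} + \frac{2 \log{\left(52 \right)}}{2527} + \frac{13}{456} + \frac{549 \log{\left(3 \right)}}{11552}.
Integral = F(9) - F(7) = - \frac{\log{\left(9 \right)}}{32} - \frac{58 \sqrt{3} \operatorname{atan}{\left(3 \sqrt{3} \right)}}{2527} - \frac{549 \log{\left(3 \right)}}{11552} - \frac{13}{1140} - \frac{2 \log{\left(52 \right)}}{2527} + \frac{2 \log{\left(84 \right)}}{2527} + \frac{3 \log{\left(7 \right)}}{224} + \frac{58 \sqrt{3} \operatorname{atan}{\left(\frac{7 \sqrt{3}}{3} \right)}}{2527} + \frac{5287 \log{\left(5 \right)}}{80864}.

Antiderivative: F(z) = - \frac{\log{\left(z \right)}}{32} + \frac{549 \log{\left(z - 4 \right)}}{11552} - \frac{\log{\left(z - 2 \right)}}{56} + \frac{2 \log{\left(z^{2} + 3 \right)}}{2527} - \frac{58 \sqrt{3} \operatorname{atan}{\left(\frac{\sqrt{3} z}{3} \right)}}{2527} + \frac{13}{152 z - 608}; value = - \frac{\log{\left(9 \right)}}{32} - \frac{58 \sqrt{3} \operatorname{atan}{\left(3 \sqrt{3} \right)}}{2527} - \frac{549 \log{\left(3 \right)}}{11552} - \frac{13}{1140} - \frac{2 \log{\left(52 \right)}}{2527} + \frac{2 \log{\left(84 \right)}}{2527} + \frac{3 \log{\left(7 \right)}}{224} + \frac{58 \sqrt{3} \operatorname{atan}{\left(\frac{7 \sqrt{3}}{3} \right)}}{2527} + \frac{5287 \log{\left(5 \right)}}{80864}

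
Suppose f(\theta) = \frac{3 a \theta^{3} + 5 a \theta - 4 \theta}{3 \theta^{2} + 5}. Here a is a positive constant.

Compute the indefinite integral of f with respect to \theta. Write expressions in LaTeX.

A candidate is checked by its d/d\theta: the result must match f(\theta).
Check: d/d\theta[\frac{a \theta^{2}}{2} - \frac{2 \log{\left(3 \theta^{2} + 5 \right)}}{3}] = \frac{3 a \theta^{3} + 5 a \theta - 4 \theta}{3 \theta^{2} + 5} = f(\theta).

F(\theta) = \frac{a \theta^{2}}{2} - \frac{2 \log{\left(3 \theta^{2} + 5 \right)}}{3} + C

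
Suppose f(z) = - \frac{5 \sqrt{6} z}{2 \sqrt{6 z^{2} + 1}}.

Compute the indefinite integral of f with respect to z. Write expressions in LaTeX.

F(z) = - \frac{5 \sqrt{4 z^{2} + \frac{2}{3}}}{4} + C

The substitution u = 4 z^{2} + \frac{2}{3} works: f is exactly (dF/du)*(du/dz) for that inner function.
Check: d/dz[- \frac{5 \sqrt{4 z^{2} + \frac{2}{3}}}{4}] = - \frac{5 \sqrt{6} z}{2 \sqrt{6 z^{2} + 1}} = f(z).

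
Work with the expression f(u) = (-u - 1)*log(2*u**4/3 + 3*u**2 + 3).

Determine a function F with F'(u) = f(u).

An antiderivative F(u) passes only if d/du[F] lands on f(u) exactly.
Check: d/du[(4*u**2 + 2*u*(-u - 2)*log(2*u**4/3 + 3*u**2 + 3) + 16*u - 3*log(u**2 + 3/2) - 6*log(u**2 + 3) - 8*sqrt(3)*atan(sqrt(3)*u/3) - 4*sqrt(6)*atan(sqrt(6)*u/3))/4] = -u*log(2*u**4/3 + 3*u**2 + 3) - log(2*u**4/3 + 3*u**2 + 3), which equals f(u).

An antiderivative is F(u) = (4*u**2 + 2*u*(-u - 2)*log(2*u**4/3 + 3*u**2 + 3) + 16*u - 3*log(u**2 + 3/2) - 6*log(u**2 + 3) - 8*sqrt(3)*atan(sqrt(3)*u/3) - 4*sqrt(6)*atan(sqrt(6)*u/3))/4.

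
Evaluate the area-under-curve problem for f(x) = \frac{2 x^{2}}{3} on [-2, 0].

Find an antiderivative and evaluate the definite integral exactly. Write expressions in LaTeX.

Any candidate F(x) must reproduce f(x) exactly when differentiated.
F(x) = \frac{2 x^{3}}{9} is an antiderivative of f.
Check: d/dx[\frac{2 x^{3}}{9}] = \frac{2 x^{2}}{3} = f(x).
F(0) = 0; F(-2) = - \frac{16}{9}.
Integral = F(0) - F(-2) = \frac{16}{9}.

Antiderivative: F(x) = \frac{2 x^{3}}{9}; value = \frac{16}{9}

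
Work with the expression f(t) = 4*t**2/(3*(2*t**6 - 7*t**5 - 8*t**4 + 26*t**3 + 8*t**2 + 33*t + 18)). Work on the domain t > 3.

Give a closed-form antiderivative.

An antiderivative is F(t) = -88*log(t - 3)/6125 + 16*log(t + 1/2)/2205 - 16*log(t + 2)/1125 + 4*log(t**2 + 1)/375 - 2*atan(t)/125 - 12/(350*t - 1050).

Factor the denominator (3*(t - 3)**2*(t + 2)*(2*t + 1)*(t**2 + 1)) and decompose: f = 2*(4*t - 3)/(375*(t**2 + 1)) + 32/(2205*(2*t + 1)) - 16/(1125*(t + 2)) - 88/(6125*(t - 3)) + 6/(175*(t - 3)**2); each piece integrates to a log, atan, or power term.
Check: d/dt[-88*log(t - 3)/6125 + 16*log(t + 1/2)/2205 - 16*log(t + 2)/1125 + 4*log(t**2 + 1)/375 - 2*atan(t)/125 - 12/(350*t - 1050)] = 4*t**2/(6*t**6 - 21*t**5 - 24*t**4 + 78*t**3 + 24*t**2 + 99*t + 54), which equals f(t).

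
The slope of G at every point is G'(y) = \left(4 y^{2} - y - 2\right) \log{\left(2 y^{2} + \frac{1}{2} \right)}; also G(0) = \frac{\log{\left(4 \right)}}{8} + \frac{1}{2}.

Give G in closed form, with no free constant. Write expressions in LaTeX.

Since d/dy undoes antidifferentiation here, G(y) must give back the stated G'(y).
A general antiderivative is - \frac{8 y^{3}}{9} + \frac{y^{2}}{2} + \frac{14 y}{3} + \left(\frac{4 y^{3}}{3} - \frac{y^{2}}{2} - 2 y\right) \log{\left(2 y^{2} + \frac{1}{2} \right)} - \frac{\log{\left(y^{2} + \frac{1}{4} \right)}}{8} - \frac{7 \operatorname{atan}{\left(2 y \right)}}{3} + C.
The condition gives C = \frac{\log{\left(4 \right)}}{8} + \frac{1}{2} - (\frac{\log{\left(4 \right)}}{8}) = \frac{1}{2}.
So G(y) = \frac{4 y^{3} \log{\left(2 y^{2} + \frac{1}{2} \right)}}{3} - \frac{8 y^{3}}{9} - \frac{y^{2} \log{\left(2 y^{2} + \frac{1}{2} \right)}}{2} + \frac{y^{2}}{2} - 2 y \log{\left(2 y^{2} + \frac{1}{2} \right)} + \frac{14 y}{3} - \frac{\log{\left(y^{2} + \frac{1}{4} \right)}}{8} - \frac{7 \operatorname{atan}{\left(2 y \right)}}{3} + \frac{1}{2}.
Check: d/dy[\frac{4 y^{3} \log{\left(2 y^{2} + \frac{1}{2} \right)}}{3} - \frac{8 y^{3}}{9} - \frac{y^{2} \log{\left(2 y^{2} + \frac{1}{2} \right)}}{2} + \frac{y^{2}}{2} - 2 y \log{\left(2 y^{2} + \frac{1}{2} \right)} + \frac{14 y}{3} - \frac{\log{\left(y^{2} + \frac{1}{4} \right)}}{8} - \frac{7 \operatorname{atan}{\left(2 y \right)}}{3} + \frac{1}{2}] = 4 y^{2} \log{\left(2 y^{2} + \frac{1}{2} \right)} - y \log{\left(2 y^{2} + \frac{1}{2} \right)} - 2 \log{\left(2 y^{2} + \frac{1}{2} \right)}, which equals G'(y).

G(y) = \frac{4 y^{3} \log{\left(2 y^{2} + \frac{1}{2} \right)}}{3} - \frac{8 y^{3}}{9} - \frac{y^{2} \log{\left(2 y^{2} + \frac{1}{2} \right)}}{2} + \frac{y^{2}}{2} - 2 y \log{\left(2 y^{2} + \frac{1}{2} \right)} + \frac{14 y}{3} - \frac{\log{\left(y^{2} + \frac{1}{4} \right)}}{8} - \frac{7 \operatorname{atan}{\left(2 y \right)}}{3} + \frac{1}{2}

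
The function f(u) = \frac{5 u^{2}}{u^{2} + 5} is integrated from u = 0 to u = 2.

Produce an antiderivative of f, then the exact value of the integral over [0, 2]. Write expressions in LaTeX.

Antiderivative: F(u) = 5 u - 5 \sqrt{5} \operatorname{atan}{\left(\frac{\sqrt{5} u}{5} \right)}; value = - 5 \sqrt{5} \operatorname{atan}{\left(\frac{2 \sqrt{5}}{5} \right)} + 10

Since d/du undoes antidifferentiation here, F'(u) = f(u) is required of F(u).
F(u) = 5 u - 5 \sqrt{5} \operatorname{atan}{\left(\frac{\sqrt{5} u}{5} \right)} is an antiderivative of f.
Check: d/du[5 u - 5 \sqrt{5} \operatorname{atan}{\left(\frac{\sqrt{5} u}{5} \right)}] = \frac{5 u^{2}}{u^{2} + 5} = f(u).
F(2) = - 5 \sqrt{5} \operatorname{atan}{\left(\frac{2 \sqrt{5}}{5} \right)} + 10; F(0) = 0.
Integral = F(2) - F(0) = - 5 \sqrt{5} \operatorname{atan}{\left(\frac{2 \sqrt{5}}{5} \right)} + 10.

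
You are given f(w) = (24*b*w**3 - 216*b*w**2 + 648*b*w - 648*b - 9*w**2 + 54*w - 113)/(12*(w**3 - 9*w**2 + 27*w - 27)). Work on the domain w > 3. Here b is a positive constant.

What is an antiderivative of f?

An antiderivative is F(w) = 2*b*w - 3*log(w - 3)/4 + 4/(3*w**2 - 18*w + 27).

Since d/dw undoes antidifferentiation here, F'(w) = f(w) is required of F(w).
Check: d/dw[2*b*w - 3*log(w - 3)/4 + 4/(3*w**2 - 18*w + 27)] = (24*b*w**3 - 216*b*w**2 + 648*b*w - 648*b - 9*w**2 + 54*w - 113)/(12*w**3 - 108*w**2 + 324*w - 324), which equals f(w).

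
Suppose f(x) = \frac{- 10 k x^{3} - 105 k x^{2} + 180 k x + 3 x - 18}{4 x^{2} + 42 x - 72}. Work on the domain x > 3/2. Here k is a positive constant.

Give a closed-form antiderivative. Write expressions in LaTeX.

For F(x) to be correct the identity F'(x) - f(x) = 0 must hold.
Check: d/dx[\frac{- 5 k x^{2} + 4 \log{\left(\frac{x}{2} + 6 \right)} - \log{\left(2 x - 3 \right)}}{4}] = \frac{- 10 k x^{3} - 105 k x^{2} + 180 k x + 3 x - 18}{4 x^{2} + 42 x - 72} = f(x).

An antiderivative is F(x) = \frac{- 5 k x^{2} + 4 \log{\left(\frac{x}{2} + 6 \right)} - \log{\left(2 x - 3 \right)}}{4}.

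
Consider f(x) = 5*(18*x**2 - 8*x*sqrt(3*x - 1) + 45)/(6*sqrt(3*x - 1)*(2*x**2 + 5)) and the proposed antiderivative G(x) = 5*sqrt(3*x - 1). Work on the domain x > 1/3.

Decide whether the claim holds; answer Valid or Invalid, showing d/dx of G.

Invalid: d/dx[G] - f = 20*x/(6*x**2 + 15), which is not 0.

d/dx[G] = 15/(2*sqrt(3*x - 1))
d/dx[G] - f(x) = 20*x/(6*x**2 + 15) != 0.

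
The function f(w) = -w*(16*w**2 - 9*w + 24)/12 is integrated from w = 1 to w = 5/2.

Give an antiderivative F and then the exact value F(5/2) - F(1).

Any candidate F(w) must reproduce f(w) exactly when differentiated.
F(w) = -w**4/3 + w**3/4 - w**2 is an antiderivative of f.
Check: d/dw[-w**4/3 + w**3/4 - w**2] = -4*w**3/3 + 3*w**2/4 - 2*w, which equals f(w).
F(5/2) = -1475/96; F(1) = -13/12.
Integral = F(5/2) - F(1) = -457/32.

Antiderivative: F(w) = -w**4/3 + w**3/4 - w**2; value = -457/32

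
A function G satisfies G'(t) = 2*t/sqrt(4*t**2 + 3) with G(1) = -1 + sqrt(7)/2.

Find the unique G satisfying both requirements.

G'(t) matches the chain-rule pattern g'(h)*h' with inner function h(t) = 4*t**2 + 3; substituting u = h(t) collapses the integral.
A general antiderivative is sqrt(4*t**2 + 3)/2 + C.
The condition gives C = -1 + sqrt(7)/2 - (sqrt(7)/2) = -1.
So G(t) = (sqrt(4*t**2 + 3) - 2)/2.
Check: d/dt[(sqrt(4*t**2 + 3) - 2)/2] = 2*t/sqrt(4*t**2 + 3) = G'(t).

G(t) = (sqrt(4*t**2 + 3) - 2)/2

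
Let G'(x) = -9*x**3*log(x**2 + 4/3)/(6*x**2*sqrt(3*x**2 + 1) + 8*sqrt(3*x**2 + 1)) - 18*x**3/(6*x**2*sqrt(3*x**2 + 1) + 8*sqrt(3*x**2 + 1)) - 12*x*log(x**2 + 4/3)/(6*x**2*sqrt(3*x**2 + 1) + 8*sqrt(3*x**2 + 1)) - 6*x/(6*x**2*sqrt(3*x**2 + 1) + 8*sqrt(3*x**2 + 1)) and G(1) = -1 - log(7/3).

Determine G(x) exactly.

G'(x) has the shape u'v + uv' for u = -sqrt(3*x**2 + 1)/2 and v = log(x**2 + 4/3) — it is the derivative of the product u*v.
A general antiderivative is -sqrt(3*x**2 + 1)*log(x**2 + 4/3)/2 + C.
The condition gives C = -1 - log(7/3) - (-log(7/3)) = -1.
So G(x) = -(sqrt(3*x**2 + 1)*log(x**2 + 4/3) + 2)/2.
Check: d/dx[-(sqrt(3*x**2 + 1)*log(x**2 + 4/3) + 2)/2] = (-9*x**3*log(x**2 + 4/3) - 18*x**3 - 12*x*log(x**2 + 4/3) - 6*x)/(6*x**2*sqrt(3*x**2 + 1) + 8*sqrt(3*x**2 + 1)), which equals G'(x).

G(x) = -(sqrt(3*x**2 + 1)*log(x**2 + 4/3) + 2)/2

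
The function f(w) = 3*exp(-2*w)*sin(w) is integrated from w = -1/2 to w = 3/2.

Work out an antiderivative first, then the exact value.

A candidate is checked by its d/dw: the result must match f(w).
F(w) = 3*(-2*sin(w) - cos(w))*exp(-2*w)/5 is an antiderivative of f.
Check: d/dw[3*(-2*sin(w) - cos(w))*exp(-2*w)/5] = 3*exp(-2*w)*sin(w) = f(w).
F(3/2) = -6*exp(-3)*sin(3/2)/5 - 3*exp(-3)*cos(3/2)/5; F(-1/2) = -3*exp(1)*cos(1/2)/5 + 6*exp(1)*sin(1/2)/5.
Integral = F(3/2) - F(-1/2) = -6*exp(1)*sin(1/2)/5 - 6*exp(-3)*sin(3/2)/5 - 3*exp(-3)*cos(3/2)/5 + 3*exp(1)*cos(1/2)/5.

Antiderivative: F(w) = 3*(-2*sin(w) - cos(w))*exp(-2*w)/5; value = -6*exp(1)*sin(1/2)/5 - 6*exp(-3)*sin(3/2)/5 - 3*exp(-3)*cos(3/2)/5 + 3*exp(1)*cos(1/2)/5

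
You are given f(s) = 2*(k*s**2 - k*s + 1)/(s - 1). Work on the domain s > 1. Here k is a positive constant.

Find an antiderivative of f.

An antiderivative is F(s) = k*s**2 + 2*log(3*s/2 - 3/2).

A first test for any F(s): its s-derivative must equal f(s) identically.
Check: d/ds[k*s**2 + 2*log(3*s/2 - 3/2)] = (2*k*s**2 - 2*k*s + 2)/(s - 1), which equals f(s).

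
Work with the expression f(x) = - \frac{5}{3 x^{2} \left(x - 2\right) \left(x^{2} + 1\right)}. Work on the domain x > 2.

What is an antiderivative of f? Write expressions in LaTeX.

The denominator factors as 3 x^{2} \left(x - 2\right) \left(x^{2} + 1\right); partial fractions split f into directly integrable pieces: - \frac{x + 2}{3 \left(x^{2} + 1\right)} - \frac{1}{12 \left(x - 2\right)} + \frac{5}{12 x} + \frac{5}{6 x^{2}}.
Check: d/dx[\frac{5 \log{\left(x \right)}}{12} - \frac{\log{\left(x - 2 \right)}}{12} - \frac{\log{\left(x^{2} + 1 \right)}}{6} - \frac{2 \operatorname{atan}{\left(x \right)}}{3} - \frac{5}{6 x}] = - \frac{5}{3 x^{5} - 6 x^{4} + 3 x^{3} - 6 x^{2}}, which equals f(x).

An antiderivative is F(x) = \frac{5 \log{\left(x \right)}}{12} - \frac{\log{\left(x - 2 \right)}}{12} - \frac{\log{\left(x^{2} + 1 \right)}}{6} - \frac{2 \operatorname{atan}{\left(x \right)}}{3} - \frac{5}{6 x}.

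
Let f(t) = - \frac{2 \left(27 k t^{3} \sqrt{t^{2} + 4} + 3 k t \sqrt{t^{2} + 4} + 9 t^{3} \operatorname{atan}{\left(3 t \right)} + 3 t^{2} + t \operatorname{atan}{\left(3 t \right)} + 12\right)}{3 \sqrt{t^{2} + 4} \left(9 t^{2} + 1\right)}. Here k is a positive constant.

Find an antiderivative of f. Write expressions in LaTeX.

For F(t) to be correct the identity F'(t) - f(t) = 0 must hold.
Check: d/dt[- k t^{2} - \frac{2 \sqrt{t^{2} + 4} \operatorname{atan}{\left(3 t \right)}}{3}] = \frac{- 54 k t^{3} \sqrt{t^{2} + 4} - 6 k t \sqrt{t^{2} + 4} - 18 t^{3} \operatorname{atan}{\left(3 t \right)} - 6 t^{2} - 2 t \operatorname{atan}{\left(3 t \right)} - 24}{27 t^{2} \sqrt{t^{2} + 4} + 3 \sqrt{t^{2} + 4}}, which equals f(t).

An antiderivative is F(t) = - k t^{2} - \frac{2 \sqrt{t^{2} + 4} \operatorname{atan}{\left(3 t \right)}}{3}.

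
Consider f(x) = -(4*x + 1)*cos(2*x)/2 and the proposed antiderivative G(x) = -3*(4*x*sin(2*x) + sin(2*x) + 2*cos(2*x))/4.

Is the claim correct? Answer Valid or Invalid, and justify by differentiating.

Invalid: d/dx[G] - f = -4*x*cos(2*x) - cos(2*x), which is not 0.

d/dx[G] = -6*x*cos(2*x) - 3*cos(2*x)/2
d/dx[G] - f(x) = -4*x*cos(2*x) - cos(2*x) != 0.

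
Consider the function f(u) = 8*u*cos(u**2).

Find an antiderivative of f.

An antiderivative is F(u) = 4*sin(u**2).

Any candidate F(u) must reproduce f(u) exactly when differentiated.
Check: d/du[4*sin(u**2)] = 8*u*cos(u**2) = f(u).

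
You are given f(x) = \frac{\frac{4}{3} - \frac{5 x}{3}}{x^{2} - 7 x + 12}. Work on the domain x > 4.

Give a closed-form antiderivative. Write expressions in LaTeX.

Factor the denominator (3 \left(x - 4\right) \left(x - 3\right)) and decompose: f = \frac{11}{3 \left(x - 3\right)} - \frac{16}{3 \left(x - 4\right)}; each piece integrates to a log, atan, or power term.
Check: d/dx[- \frac{16 \log{\left(x - 4 \right)}}{3} + \frac{11 \log{\left(x - 3 \right)}}{3}] = \frac{4 - 5 x}{3 x^{2} - 21 x + 36}, which equals f(x).

An antiderivative is F(x) = - \frac{16 \log{\left(x - 4 \right)}}{3} + \frac{11 \log{\left(x - 3 \right)}}{3}.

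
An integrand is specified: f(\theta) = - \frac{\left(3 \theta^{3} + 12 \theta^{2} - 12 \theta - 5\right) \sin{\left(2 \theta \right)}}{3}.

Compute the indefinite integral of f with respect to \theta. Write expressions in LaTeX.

An antiderivative F(\theta) passes only if d/d\theta[F] lands on f(\theta) exactly.
Check: d/d\theta[\frac{12 \theta^{3} \cos{\left(2 \theta \right)} - 18 \theta^{2} \sin{\left(2 \theta \right)} + 48 \theta^{2} \cos{\left(2 \theta \right)} - 48 \theta \sin{\left(2 \theta \right)} - 66 \theta \cos{\left(2 \theta \right)} + 33 \sin{\left(2 \theta \right)} - 44 \cos{\left(2 \theta \right)}}{24}] = - \theta^{3} \sin{\left(2 \theta \right)} - 4 \theta^{2} \sin{\left(2 \theta \right)} + 4 \theta \sin{\left(2 \theta \right)} + \frac{5 \sin{\left(2 \theta \right)}}{3}, which equals f(\theta).

F(\theta) = \frac{12 \theta^{3} \cos{\left(2 \theta \right)} - 18 \theta^{2} \sin{\left(2 \theta \right)} + 48 \theta^{2} \cos{\left(2 \theta \right)} - 48 \theta \sin{\left(2 \theta \right)} - 66 \theta \cos{\left(2 \theta \right)} + 33 \sin{\left(2 \theta \right)} - 44 \cos{\left(2 \theta \right)}}{24} + C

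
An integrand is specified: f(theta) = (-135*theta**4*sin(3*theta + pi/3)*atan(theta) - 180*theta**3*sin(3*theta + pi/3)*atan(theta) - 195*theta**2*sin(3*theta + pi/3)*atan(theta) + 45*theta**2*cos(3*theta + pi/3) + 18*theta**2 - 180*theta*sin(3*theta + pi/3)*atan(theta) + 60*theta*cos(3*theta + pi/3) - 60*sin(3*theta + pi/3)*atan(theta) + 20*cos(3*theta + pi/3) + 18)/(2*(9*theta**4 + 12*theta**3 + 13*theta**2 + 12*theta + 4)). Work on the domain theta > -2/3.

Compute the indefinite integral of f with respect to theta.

F(theta) = (15*theta*cos(3*theta + pi/3)*atan(theta) + 10*cos(3*theta + pi/3)*atan(theta) - 6)/(2*(3*theta + 2)) + C

Differentiate the proposed F(theta) back; it has to land on f(theta) exactly.
Check: d/dtheta[(15*theta*cos(3*theta + pi/3)*atan(theta) + 10*cos(3*theta + pi/3)*atan(theta) - 6)/(2*(3*theta + 2))] = (-135*theta**4*sin(3*theta + pi/3)*atan(theta) - 180*theta**3*sin(3*theta + pi/3)*atan(theta) - 195*theta**2*sin(3*theta + pi/3)*atan(theta) + 45*theta**2*cos(3*theta + pi/3) + 18*theta**2 - 180*theta*sin(3*theta + pi/3)*atan(theta) + 60*theta*cos(3*theta + pi/3) - 60*sin(3*theta + pi/3)*atan(theta) + 20*cos(3*theta + pi/3) + 18)/(18*theta**4 + 24*theta**3 + 26*theta**2 + 24*theta + 8), which equals f(theta).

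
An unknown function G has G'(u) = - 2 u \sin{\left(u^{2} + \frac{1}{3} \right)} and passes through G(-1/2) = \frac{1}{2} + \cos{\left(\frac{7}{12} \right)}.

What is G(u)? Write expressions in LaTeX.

G(u) = \cos{\left(u^{2} + \frac{1}{3} \right)} + \frac{1}{2}

G'(u) matches the chain-rule pattern g'(h)*h' with inner function h(u) = u^{2} + \frac{1}{3}; substituting w = h(u) collapses the integral.
A general antiderivative is \cos{\left(u^{2} + \frac{1}{3} \right)} + C.
The condition gives C = \frac{1}{2} + \cos{\left(\frac{7}{12} \right)} - (\cos{\left(\frac{7}{12} \right)}) = \frac{1}{2}.
So G(u) = \cos{\left(u^{2} + \frac{1}{3} \right)} + \frac{1}{2}.
Check: d/du[\cos{\left(u^{2} + \frac{1}{3} \right)} + \frac{1}{2}] = - 2 u \sin{\left(u^{2} + \frac{1}{3} \right)} = G'(u).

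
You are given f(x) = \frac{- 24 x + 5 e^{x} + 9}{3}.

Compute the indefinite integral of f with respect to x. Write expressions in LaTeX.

Recover f(x) by differentiating a candidate F(x); any mismatch rules it out.
Check: d/dx[- 4 x^{2} + 3 x + \frac{5 e^{x}}{3}] = - 8 x + \frac{5 e^{x}}{3} + 3, which equals f(x).

F(x) = - 4 x^{2} + 3 x + \frac{5 e^{x}}{3} + C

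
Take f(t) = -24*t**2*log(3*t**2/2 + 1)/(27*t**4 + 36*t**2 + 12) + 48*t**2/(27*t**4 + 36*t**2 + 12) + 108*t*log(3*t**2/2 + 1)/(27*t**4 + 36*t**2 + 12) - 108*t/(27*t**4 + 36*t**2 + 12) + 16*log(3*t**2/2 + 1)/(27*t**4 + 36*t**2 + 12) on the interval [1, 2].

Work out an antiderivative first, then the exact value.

Antiderivative: F(t) = -(3 - 4*t/3)*log(3*t**2/2 + 1)/(3*t**2/2 + 1); value = -log(7)/21 + 2*log(5/2)/3

The integrand splits into summands that can be handled one at a time.
F(t) = -(3 - 4*t/3)*log(3*t**2/2 + 1)/(3*t**2/2 + 1) is an antiderivative of f.
Check: d/dt[-(3 - 4*t/3)*log(3*t**2/2 + 1)/(3*t**2/2 + 1)] = (-24*t**2*log(3*t**2/2 + 1) + 48*t**2 + 108*t*log(3*t**2/2 + 1) - 108*t + 16*log(3*t**2/2 + 1))/(27*t**4 + 36*t**2 + 12), which equals f(t).
F(2) = -log(7)/21; F(1) = -2*log(5/2)/3.
Integral = F(2) - F(1) = -log(7)/21 + 2*log(5/2)/3.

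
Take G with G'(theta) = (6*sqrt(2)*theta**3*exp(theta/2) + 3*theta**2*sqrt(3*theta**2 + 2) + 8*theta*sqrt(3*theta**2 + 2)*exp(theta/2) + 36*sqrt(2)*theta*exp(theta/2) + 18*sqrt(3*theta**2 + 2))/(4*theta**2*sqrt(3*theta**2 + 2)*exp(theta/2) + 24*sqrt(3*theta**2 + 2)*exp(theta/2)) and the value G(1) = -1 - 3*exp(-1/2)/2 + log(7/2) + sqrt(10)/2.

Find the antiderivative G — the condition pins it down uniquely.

G(theta) = (sqrt(2)*sqrt(3*theta**2 + 2)*exp(theta/2) + 2*exp(theta/2)*log(theta**2/2 + 3) - 2*exp(theta/2) - 3)*exp(-theta/2)/2

For G(theta) to be correct, d/dtheta[G] must agree with the stated G'(theta) identically.
A general antiderivative is sqrt(3*theta**2/2 + 1) + log(theta**2/2 + 3) - 3*exp(-theta/2)/2 + C.
The condition gives C = -1 - 3*exp(-1/2)/2 + log(7/2) + sqrt(10)/2 - (-3*exp(-1/2)/2 + log(7/2) + sqrt(10)/2) = -1.
So G(theta) = (sqrt(2)*sqrt(3*theta**2 + 2)*exp(theta/2) + 2*exp(theta/2)*log(theta**2/2 + 3) - 2*exp(theta/2) - 3)*exp(-theta/2)/2.
Check: d/dtheta[(sqrt(2)*sqrt(3*theta**2 + 2)*exp(theta/2) + 2*exp(theta/2)*log(theta**2/2 + 3) - 2*exp(theta/2) - 3)*exp(-theta/2)/2] = (6*sqrt(2)*theta**3*exp(theta/2) + 3*theta**2*sqrt(3*theta**2 + 2) + 8*theta*sqrt(3*theta**2 + 2)*exp(theta/2) + 36*sqrt(2)*theta*exp(theta/2) + 18*sqrt(3*theta**2 + 2))/(4*theta**2*sqrt(3*theta**2 + 2)*exp(theta/2) + 24*sqrt(3*theta**2 + 2)*exp(theta/2)) = G'(theta).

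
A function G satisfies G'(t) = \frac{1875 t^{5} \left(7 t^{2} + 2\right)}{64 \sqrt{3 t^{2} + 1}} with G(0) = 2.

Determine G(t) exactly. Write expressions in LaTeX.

Recognize the product-rule pattern: G'(t) = u'v + uv' with u = \frac{625 t^{6}}{64}, v = \sqrt{3 t^{2} + 1}, so integration by parts undoes it.
A general antiderivative is \frac{625 t^{6} \sqrt{3 t^{2} + 1}}{64} + C.
The condition gives C = 2 - (0) = 2.
So G(t) = \frac{625 t^{6} \sqrt{3 t^{2} + 1} + 128}{64}.
Check: d/dt[\frac{625 t^{6} \sqrt{3 t^{2} + 1} + 128}{64}] = \frac{13125 t^{7} + 3750 t^{5}}{64 \sqrt{3 t^{2} + 1}}, which equals G'(t).

G(t) = \frac{625 t^{6} \sqrt{3 t^{2} + 1} + 128}{64}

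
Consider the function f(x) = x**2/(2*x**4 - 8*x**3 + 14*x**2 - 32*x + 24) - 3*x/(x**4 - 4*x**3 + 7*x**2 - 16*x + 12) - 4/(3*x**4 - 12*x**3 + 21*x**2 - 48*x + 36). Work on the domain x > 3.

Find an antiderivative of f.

An antiderivative is F(x) = -35*log(x - 3)/156 + 23*log(x - 1)/60 - 31*log(x**2 + 4)/390 + 77*atan(x/2)/195.

Factor the denominator (6*(x - 3)*(x - 1)*(x**2 + 4)) and decompose: f = -(31*x - 154)/(195*(x**2 + 4)) + 23/(60*(x - 1)) - 35/(156*(x - 3)); each piece integrates to a log, atan, or power term.
Check: d/dx[-35*log(x - 3)/156 + 23*log(x - 1)/60 - 31*log(x**2 + 4)/390 + 77*atan(x/2)/195] = (3*x**2 - 18*x - 8)/(6*x**4 - 24*x**3 + 42*x**2 - 96*x + 72), which equals f(x).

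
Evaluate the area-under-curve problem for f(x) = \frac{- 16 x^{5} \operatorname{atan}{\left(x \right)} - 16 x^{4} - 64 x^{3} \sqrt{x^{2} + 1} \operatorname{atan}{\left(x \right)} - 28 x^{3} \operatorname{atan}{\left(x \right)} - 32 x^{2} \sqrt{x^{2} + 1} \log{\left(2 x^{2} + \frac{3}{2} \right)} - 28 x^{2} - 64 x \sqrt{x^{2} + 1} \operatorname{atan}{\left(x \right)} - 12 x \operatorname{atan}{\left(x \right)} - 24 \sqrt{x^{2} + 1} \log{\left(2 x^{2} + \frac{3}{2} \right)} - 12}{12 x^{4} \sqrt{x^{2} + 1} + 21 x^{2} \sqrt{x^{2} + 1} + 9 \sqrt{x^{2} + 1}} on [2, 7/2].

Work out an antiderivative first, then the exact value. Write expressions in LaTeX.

Antiderivative: F(x) = - \frac{4 \sqrt{x^{2} + 1} \operatorname{atan}{\left(x \right)}}{3} - \frac{8 \log{\left(2 x^{2} + \frac{3}{2} \right)} \operatorname{atan}{\left(x \right)}}{3}; value = - \frac{8 \log{\left(26 \right)} \operatorname{atan}{\left(\frac{7}{2} \right)}}{3} - \frac{2 \sqrt{53} \operatorname{atan}{\left(\frac{7}{2} \right)}}{3} + \frac{4 \sqrt{5} \operatorname{atan}{\left(2 \right)}}{3} + \frac{8 \log{\left(\frac{19}{2} \right)} \operatorname{atan}{\left(2 \right)}}{3}

f has the shape u'v + uv' for u = - \frac{4 \sqrt{x^{2} + 1}}{3} - \frac{8 \log{\left(2 x^{2} + \frac{3}{2} \right)}}{3} and v = \operatorname{atan}{\left(x \right)} — it is the derivative of the product u*v.
F(x) = - \frac{4 \sqrt{x^{2} + 1} \operatorname{atan}{\left(x \right)}}{3} - \frac{8 \log{\left(2 x^{2} + \frac{3}{2} \right)} \operatorname{atan}{\left(x \right)}}{3} is an antiderivative of f.
Check: d/dx[- \frac{4 \sqrt{x^{2} + 1} \operatorname{atan}{\left(x \right)}}{3} - \frac{8 \log{\left(2 x^{2} + \frac{3}{2} \right)} \operatorname{atan}{\left(x \right)}}{3}] = \frac{- 16 x^{5} \operatorname{atan}{\left(x \right)} - 16 x^{4} - 64 x^{3} \sqrt{x^{2} + 1} \operatorname{atan}{\left(x \right)} - 28 x^{3} \operatorname{atan}{\left(x \right)} - 32 x^{2} \sqrt{x^{2} + 1} \log{\left(2 x^{2} + \frac{3}{2} \right)} - 28 x^{2} - 64 x \sqrt{x^{2} + 1} \operatorname{atan}{\left(x \right)} - 12 x \operatorname{atan}{\left(x \right)} - 24 \sqrt{x^{2} + 1} \log{\left(2 x^{2} + \frac{3}{2} \right)} - 12}{12 x^{4} \sqrt{x^{2} + 1} + 21 x^{2} \sqrt{x^{2} + 1} + 9 \sqrt{x^{2} + 1}} = f(x).
F(7/2) = - \frac{8 \log{\left(26 \right)} \operatorname{atan}{\left(\frac{7}{2} \right)}}{3} - \frac{2 \sqrt{53} \operatorname{atan}{\left(\frac{7}{2} \right)}}{3}; F(2) = - \frac{8 \log{\left(\frac{19}{2} \right)} \operatorname{atan}{\left(2 \right)}}{3} - \frac{4 \sqrt{5} \operatorname{atan}{\left(2 \right)}}{3}.
Integral = F(7/2) - F(2) = - \frac{8 \log{\left(26 \right)} \operatorname{atan}{\left(\frac{7}{2} \right)}}{3} - \frac{2 \sqrt{53} \operatorname{atan}{\left(\frac{7}{2} \right)}}{3} + \frac{4 \sqrt{5} \operatorname{atan}{\left(2 \right)}}{3} + \frac{8 \log{\left(\frac{19}{2} \right)} \operatorname{atan}{\left(2 \right)}}{3}.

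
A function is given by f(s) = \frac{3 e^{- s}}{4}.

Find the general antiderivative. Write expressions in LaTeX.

F(s) = - \frac{3 e^{- s}}{4} + C

Recover f(s) by differentiating a candidate F(s); any mismatch rules it out.
Check: d/ds[- \frac{3 e^{- s}}{4}] = \frac{3 e^{- s}}{4} = f(s).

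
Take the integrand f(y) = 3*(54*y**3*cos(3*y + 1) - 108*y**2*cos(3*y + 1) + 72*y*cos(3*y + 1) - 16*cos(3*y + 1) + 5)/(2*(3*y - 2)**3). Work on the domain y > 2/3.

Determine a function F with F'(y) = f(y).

An antiderivative is F(y) = (36*y**2*sin(3*y + 1) - 48*y*sin(3*y + 1) + 16*sin(3*y + 1) - 5)/(36*y**2 - 48*y + 16).

Any candidate F(y) must reproduce f(y) exactly when differentiated.
Check: d/dy[(36*y**2*sin(3*y + 1) - 48*y*sin(3*y + 1) + 16*sin(3*y + 1) - 5)/(36*y**2 - 48*y + 16)] = (162*y**3*cos(3*y + 1) - 324*y**2*cos(3*y + 1) + 216*y*cos(3*y + 1) - 48*cos(3*y + 1) + 15)/(54*y**3 - 108*y**2 + 72*y - 16), which equals f(y).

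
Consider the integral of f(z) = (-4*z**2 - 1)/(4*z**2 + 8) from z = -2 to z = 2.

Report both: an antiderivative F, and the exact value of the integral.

Differentiate the proposed F(z) back; it has to land on f(z) exactly.
F(z) = -z + 7*sqrt(2)*atan(sqrt(2)*z/2)/8 is an antiderivative of f.
Check: d/dz[-z + 7*sqrt(2)*atan(sqrt(2)*z/2)/8] = (-4*z**2 - 1)/(4*z**2 + 8) = f(z).
F(2) = -2 + 7*sqrt(2)*atan(sqrt(2))/8; F(-2) = -7*sqrt(2)*atan(sqrt(2))/8 + 2.
Integral = F(2) - F(-2) = -4 + 7*sqrt(2)*atan(sqrt(2))/4.

Antiderivative: F(z) = -z + 7*sqrt(2)*atan(sqrt(2)*z/2)/8; value = -4 + 7*sqrt(2)*atan(sqrt(2))/4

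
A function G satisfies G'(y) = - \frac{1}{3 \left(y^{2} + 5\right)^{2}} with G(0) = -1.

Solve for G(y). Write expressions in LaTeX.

For G(y) to be correct, d/dy[G] must agree with the stated G'(y) identically.
A general antiderivative is - \frac{y}{30 y^{2} + 150} - \frac{\sqrt{5} \operatorname{atan}{\left(\frac{\sqrt{5} y}{5} \right)}}{150} + C.
The condition gives C = -1 - (0) = -1.
So G(y) = - \frac{y}{30 y^{2} + 150} - \frac{\sqrt{5} \operatorname{atan}{\left(\frac{\sqrt{5} y}{5} \right)}}{150} - 1.
Check: d/dy[- \frac{y}{30 y^{2} + 150} - \frac{\sqrt{5} \operatorname{atan}{\left(\frac{\sqrt{5} y}{5} \right)}}{150} - 1] = - \frac{1}{3 y^{4} + 30 y^{2} + 75}, which equals G'(y).

G(y) = - \frac{y}{30 y^{2} + 150} - \frac{\sqrt{5} \operatorname{atan}{\left(\frac{\sqrt{5} y}{5} \right)}}{150} - 1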